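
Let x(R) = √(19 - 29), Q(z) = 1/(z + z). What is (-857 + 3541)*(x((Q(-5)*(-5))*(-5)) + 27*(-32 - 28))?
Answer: -4348080 + 2684*I*√10 ≈ -4.3481e+6 + 8487.5*I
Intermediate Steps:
Q(z) = 1/(2*z)
x(R) = I*√10 (x(R) = √(-10) = I*√10)
(-857 + 3541)*(x((Q(-5)*(-5))*(-5)) + 27*(-32 - 28)) = (-857 + 3541)*(I*√10 + 27*(-32 - 28)) = 2684*(I*√10 + 27*(-60)) = 2684*(I*√10 - 1620) = 2684*(-1620 + I*√10) = -4348080 + 2684*I*√10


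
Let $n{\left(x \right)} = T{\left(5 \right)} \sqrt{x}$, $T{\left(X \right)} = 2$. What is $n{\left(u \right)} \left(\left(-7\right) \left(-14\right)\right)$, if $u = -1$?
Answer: $196 i \approx 196.0 i$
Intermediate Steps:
$n{\left(x \right)} = 2 \sqrt{x}$
$n{\left(u \right)} \left(\left(-7\right) \left(-14\right)\right) = 2 \sqrt{-1} \left(\left(-7\right) \left(-14\right)\right) = 2 i 98 = 196 i$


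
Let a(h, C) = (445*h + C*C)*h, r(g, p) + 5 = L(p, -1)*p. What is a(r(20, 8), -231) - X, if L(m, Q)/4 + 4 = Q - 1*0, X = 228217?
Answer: 3082343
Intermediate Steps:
L(m, Q) = -16 + 4*Q (L(m, Q) = -16 + 4*(Q - 1*0) = -16 + 4*(Q + 0) = -16 + 4*Q)
r(g, p) = -5 - 20*p (r(g, p) = -5 + (-16 + 4*(-1))*p = -5 + (-16 - 4)*p = -5 - 20*p)
a(h, C) = h*(C**2 + 445*h) (a(h, C) = (445*h + C**2)*h = (C**2 + 445*h)*h = h*(C**2 + 445*h))
a(r(20, 8), -231) - X = (-5 - 20*8)*((-231)**2 + 445*(-5 - 20*8)) - 1*228217 = (-5 - 160)*(53361 + 445*(-5 - 160)) - 228217 = -165*(53361 + 445*(-165)) - 228217 = -165*(53361 - 73425) - 228217 = -165*(-20064) - 228217 = 3310560 - 228217 = 3082343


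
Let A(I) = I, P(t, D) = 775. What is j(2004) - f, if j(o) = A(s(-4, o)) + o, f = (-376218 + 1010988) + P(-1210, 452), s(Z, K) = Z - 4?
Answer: -633549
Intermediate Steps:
s(Z, K) = -4 + Z
f = 635545 (f = (-376218 + 1010988) + 775 = 634770 + 775 = 635545)
j(o) = -8 + o (j(o) = (-4 - 4) + o = -8 + o)
j(2004) - f = (-8 + 2004) - 1*635545 = 1996 - 635545 = -633549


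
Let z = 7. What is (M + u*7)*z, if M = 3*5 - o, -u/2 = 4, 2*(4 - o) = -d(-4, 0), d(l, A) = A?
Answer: -315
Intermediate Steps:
o = 4 (o = 4 - (-1)*0/2 = 4 - 1/2*0 = 4 + 0 = 4)
u = -8 (u = -2*4 = -8)
M = 11 (M = 3*5 - 1*4 = 15 - 4 = 11)
(M + u*7)*z = (11 - 8*7)*7 = (11 - 56)*7 = -45*7 = -315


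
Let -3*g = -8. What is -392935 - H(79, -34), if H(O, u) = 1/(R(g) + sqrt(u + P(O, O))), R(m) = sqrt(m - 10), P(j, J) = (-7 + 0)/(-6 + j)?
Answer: (-28684255*sqrt(66) - 1178805*sqrt(181697) + 219*I)/(3*sqrt(181697) + 73*sqrt(66)) ≈ -3.9294e+5 + 0.117*I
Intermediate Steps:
g = 8/3 (g = -1/3*(-8) = 8/3 ≈ 2.6667)
P(j, J) = -7/(-6 + j)
R(m) = sqrt(-10 + m)
H(O, u) = 1/(sqrt(u - 7/(-6 + O)) + I*sqrt(66)/3) (H(O, u) = 1/(sqrt(-10 + 8/3) + sqrt(u - 7/(-6 + O))) = 1/(sqrt(-22/3) + sqrt(u - 7/(-6 + O))) = 1/(I*sqrt(66)/3 + sqrt(u - 7/(-6 + O))) = 1/(sqrt(u - 7/(-6 + O)) + I*sqrt(66)/3))
-392935 - H(79, -34) = -392935 - 3/(3*sqrt((-7 - 34*(-6 + 79))/(-6 + 79)) + I*sqrt(66)) = -392935 - 3/(3*sqrt((-7 - 34*73)/73) + I*sqrt(66)) = -392935 - 3/(3*sqrt((-7 - 2482)/73) + I*sqrt(66)) = -392935 - 3/(3*sqrt((1/73)*(-2489)) + I*sqrt(66)) = -392935 - 3/(3*sqrt(-2489/73) + I*sqrt(66)) = -392935 - 3/(3*(I*sqrt(181697)/73) + I*sqrt(66)) = -392935 - 3/(3*I*sqrt(181697)/73 + I*sqrt(66)) = -392935 - 3/(I*sqrt(66) + 3*I*sqrt(181697)/73)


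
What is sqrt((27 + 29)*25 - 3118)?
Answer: I*sqrt(1718) ≈ 41.449*I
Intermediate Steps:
sqrt((27 + 29)*25 - 3118) = sqrt(56*25 - 3118) = sqrt(1400 - 3118) = sqrt(-1718) = I*sqrt(1718)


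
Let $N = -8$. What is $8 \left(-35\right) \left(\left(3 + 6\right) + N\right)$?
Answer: $-280$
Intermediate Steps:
$8 \left(-35\right) \left(\left(3 + 6\right) + N\right) = 8 \left(-35\right) \left(\left(3 + 6\right) - 8\right) = - 280 \left(9 - 8\right) = \left(-280\right) 1 = -280$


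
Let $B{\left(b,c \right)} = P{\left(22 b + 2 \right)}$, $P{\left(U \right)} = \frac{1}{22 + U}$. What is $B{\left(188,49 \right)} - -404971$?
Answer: $\frac{1684679361}{4160} \approx 4.0497 \cdot 10^{5}$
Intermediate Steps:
$B{\left(b,c \right)} = \frac{1}{24 + 22 b}$ ($B{\left(b,c \right)} = \frac{1}{22 + \left(22 b + 2\right)} = \frac{1}{22 + \left(2 + 22 b\right)} = \frac{1}{24 + 22 b}$)
$B{\left(188,49 \right)} - -404971 = \frac{1}{2 \left(12 + 11 \cdot 188\right)} - -404971 = \frac{1}{2 \left(12 + 2068\right)} + 404971 = \frac{1}{2 \cdot 2080} + 404971 = \frac{1}{2} \cdot \frac{1}{2080} + 404971 = \frac{1}{4160} + 404971 = \frac{1684679361}{4160}$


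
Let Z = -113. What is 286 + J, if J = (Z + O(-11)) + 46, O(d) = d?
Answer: 208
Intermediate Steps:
J = -78 (J = (-113 - 11) + 46 = -124 + 46 = -78)
286 + J = 286 - 78 = 208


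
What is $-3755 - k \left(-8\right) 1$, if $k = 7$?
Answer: $-3699$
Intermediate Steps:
$-3755 - k \left(-8\right) 1 = -3755 - 7 \left(-8\right) 1 = -3755 - \left(-56\right) 1 = -3755 - -56 = -3755 + 56 = -3699$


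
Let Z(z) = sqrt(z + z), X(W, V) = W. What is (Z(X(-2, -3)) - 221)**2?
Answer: 48837 - 884*I ≈ 48837.0 - 884.0*I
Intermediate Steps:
Z(z) = sqrt(2)*sqrt(z) (Z(z) = sqrt(2*z) = sqrt(2)*sqrt(z))
(Z(X(-2, -3)) - 221)**2 = (sqrt(2)*sqrt(-2) - 221)**2 = (sqrt(2)*(I*sqrt(2)) - 221)**2 = (2*I - 221)**2 = (-221 + 2*I)**2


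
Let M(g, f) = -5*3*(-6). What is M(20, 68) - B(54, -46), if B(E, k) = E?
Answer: 36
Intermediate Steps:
M(g, f) = 90 (M(g, f) = -15*(-6) = 90)
M(20, 68) - B(54, -46) = 90 - 1*54 = 90 - 54 = 36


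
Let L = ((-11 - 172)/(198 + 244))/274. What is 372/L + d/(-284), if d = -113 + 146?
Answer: -4264941341/17324 ≈ -2.4619e+5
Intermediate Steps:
d = 33
L = -183/121108 (L = -183/442*(1/274) = -183*1/442*(1/274) = -183/442*1/274 = -183/121108 ≈ -0.0015110)
372/L + d/(-284) = 372/(-183/121108) + 33/(-284) = 372*(-121108/183) + 33*(-1/284) = -15017392/61 - 33/284 = -4264941341/17324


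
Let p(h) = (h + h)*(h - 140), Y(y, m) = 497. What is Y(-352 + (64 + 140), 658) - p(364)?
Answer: -162575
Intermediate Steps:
p(h) = 2*h*(-140 + h) (p(h) = (2*h)*(-140 + h) = 2*h*(-140 + h))
Y(-352 + (64 + 140), 658) - p(364) = 497 - 2*364*(-140 + 364) = 497 - 2*364*224 = 497 - 1*163072 = 497 - 163072 = -162575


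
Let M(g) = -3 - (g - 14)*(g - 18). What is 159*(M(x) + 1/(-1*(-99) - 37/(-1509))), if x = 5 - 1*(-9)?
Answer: -71037225/149428 ≈ -475.39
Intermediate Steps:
x = 14 (x = 5 + 9 = 14)
M(g) = -3 - (-18 + g)*(-14 + g) (M(g) = -3 - (-14 + g)*(-18 + g) = -3 - (-18 + g)*(-14 + g))
159*(M(x) + 1/(-1*(-99) - 37/(-1509))) = 159*((-255 - 1*14² + 32*14) + 1/(-1*(-99) - 37/(-1509))) = 159*((-255 - 1*196 + 448) + 1/(99 - 37*(-1/1509))) = 159*((-255 - 196 + 448) + 1/(99 + 37/1509)) = 159*(-3 + 1/(149428/1509)) = 159*(-3 + 1509/149428) = 159*(-446775/149428) = -71037225/149428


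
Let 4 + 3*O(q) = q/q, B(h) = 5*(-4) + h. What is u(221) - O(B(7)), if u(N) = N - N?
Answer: 1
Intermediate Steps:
B(h) = -20 + h
O(q) = -1 (O(q) = -4/3 + (q/q)/3 = -4/3 + (⅓)*1 = -4/3 + ⅓ = -1)
u(N) = 0
u(221) - O(B(7)) = 0 - 1*(-1) = 0 + 1 = 1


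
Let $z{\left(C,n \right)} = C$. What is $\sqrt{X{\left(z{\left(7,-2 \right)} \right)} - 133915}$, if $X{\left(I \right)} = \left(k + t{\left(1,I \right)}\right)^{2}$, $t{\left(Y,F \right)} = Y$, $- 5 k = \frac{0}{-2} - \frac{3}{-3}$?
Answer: $\frac{i \sqrt{3347859}}{5} \approx 365.94 i$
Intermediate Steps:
$k = - \frac{1}{5}$ ($k = - \frac{\frac{0}{-2} - \frac{3}{-3}}{5} = - \frac{0 \left(- \frac{1}{2}\right) - -1}{5} = - \frac{0 + 1}{5} = \left(- \frac{1}{5}\right) 1 = - \frac{1}{5} \approx -0.2$)
$X{\left(I \right)} = \frac{16}{25}$ ($X{\left(I \right)} = \left(- \frac{1}{5} + 1\right)^{2} = \left(\frac{4}{5}\right)^{2} = \frac{16}{25}$)
$\sqrt{X{\left(z{\left(7,-2 \right)} \right)} - 133915} = \sqrt{\frac{16}{25} - 133915} = \sqrt{- \frac{3347859}{25}} = \frac{i \sqrt{3347859}}{5}$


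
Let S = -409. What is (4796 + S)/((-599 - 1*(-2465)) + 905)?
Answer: 4387/2771 ≈ 1.5832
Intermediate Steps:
(4796 + S)/((-599 - 1*(-2465)) + 905) = (4796 - 409)/((-599 - 1*(-2465)) + 905) = 4387/((-599 + 2465) + 905) = 4387/(1866 + 905) = 4387/2771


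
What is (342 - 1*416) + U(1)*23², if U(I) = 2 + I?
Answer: 1513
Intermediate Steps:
(342 - 1*416) + U(1)*23² = (342 - 1*416) + (2 + 1)*23² = (342 - 416) + 3*529 = -74 + 1587 = 1513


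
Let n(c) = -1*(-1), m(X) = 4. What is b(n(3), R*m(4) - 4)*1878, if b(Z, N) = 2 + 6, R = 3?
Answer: 15024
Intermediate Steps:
n(c) = 1
b(Z, N) = 8
b(n(3), R*m(4) - 4)*1878 = 8*1878 = 15024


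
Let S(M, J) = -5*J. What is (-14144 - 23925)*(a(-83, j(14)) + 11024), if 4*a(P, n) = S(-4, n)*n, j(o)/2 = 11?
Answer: -396640911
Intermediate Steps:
j(o) = 22 (j(o) = 2*11 = 22)
a(P, n) = -5*n²/4 (a(P, n) = ((-5*n)*n)/4 = (-5*n²)/4 = -5*n²/4)
(-14144 - 23925)*(a(-83, j(14)) + 11024) = (-14144 - 23925)*(-5/4*22² + 11024) = -38069*(-5/4*484 + 11024) = -38069*(-605 + 11024) = -38069*10419 = -396640911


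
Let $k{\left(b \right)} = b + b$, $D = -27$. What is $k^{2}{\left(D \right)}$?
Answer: $2916$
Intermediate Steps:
$k{\left(b \right)} = 2 b$
$k^{2}{\left(D \right)} = \left(2 \left(-27\right)\right)^{2} = \left(-54\right)^{2} = 2916$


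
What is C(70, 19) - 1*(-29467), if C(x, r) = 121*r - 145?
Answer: 31621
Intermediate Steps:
C(x, r) = -145 + 121*r
C(70, 19) - 1*(-29467) = (-145 + 121*19) - 1*(-29467) = (-145 + 2299) + 29467 = 2154 + 29467 = 31621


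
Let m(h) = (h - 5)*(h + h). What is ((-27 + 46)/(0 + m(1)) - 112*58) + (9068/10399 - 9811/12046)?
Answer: -3256082138543/501065416 ≈ -6498.3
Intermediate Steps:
m(h) = 2*h*(-5 + h) (m(h) = (-5 + h)*(2*h) = 2*h*(-5 + h))
((-27 + 46)/(0 + m(1)) - 112*58) + (9068/10399 - 9811/12046) = ((-27 + 46)/(0 + 2*1*(-5 + 1)) - 112*58) + (9068/10399 - 9811/12046) = (19/(0 + 2*1*(-4)) - 6496) + (9068*(1/10399) - 9811*1/12046) = (19/(0 - 8) - 6496) + (9068/10399 - 9811/12046) = (19/(-8) - 6496) + 7208539/125266354 = (19*(-1/8) - 6496) + 7208539/125266354 = (-19/8 - 6496) + 7208539/125266354 = -51987/8 + 7208539/125266354 = -3256082138543/501065416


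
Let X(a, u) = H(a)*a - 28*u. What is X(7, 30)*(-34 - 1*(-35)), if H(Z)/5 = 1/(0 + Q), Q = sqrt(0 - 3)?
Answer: -840 - 35*I*sqrt(3)/3 ≈ -840.0 - 20.207*I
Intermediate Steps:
Q = I*sqrt(3) (Q = sqrt(-3) = I*sqrt(3) ≈ 1.732*I)
H(Z) = -5*I*sqrt(3)/3 (H(Z) = 5/(0 + I*sqrt(3)) = 5/((I*sqrt(3))) = 5*(-I*sqrt(3)/3) = -5*I*sqrt(3)/3)
X(a, u) = -28*u - 5*I*a*sqrt(3)/3 (X(a, u) = (-5*I*sqrt(3)/3)*a - 28*u = -5*I*a*sqrt(3)/3 - 28*u = -28*u - 5*I*a*sqrt(3)/3)
X(7, 30)*(-34 - 1*(-35)) = (-28*30 - 5/3*I*7*sqrt(3))*(-34 - 1*(-35)) = (-840 - 35*I*sqrt(3)/3)*(-34 + 35) = (-840 - 35*I*sqrt(3)/3)*1 = -840 - 35*I*sqrt(3)/3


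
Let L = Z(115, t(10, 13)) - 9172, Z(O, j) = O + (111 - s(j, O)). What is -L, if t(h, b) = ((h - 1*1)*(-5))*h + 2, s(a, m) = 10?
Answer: 8956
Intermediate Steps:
t(h, b) = 2 + h*(5 - 5*h) (t(h, b) = ((h - 1)*(-5))*h + 2 = ((-1 + h)*(-5))*h + 2 = (5 - 5*h)*h + 2 = h*(5 - 5*h) + 2 = 2 + h*(5 - 5*h))
Z(O, j) = 101 + O (Z(O, j) = O + (111 - 1*10) = O + (111 - 10) = O + 101 = 101 + O)
L = -8956 (L = (101 + 115) - 9172 = 216 - 9172 = -8956)
-L = -1*(-8956) = 8956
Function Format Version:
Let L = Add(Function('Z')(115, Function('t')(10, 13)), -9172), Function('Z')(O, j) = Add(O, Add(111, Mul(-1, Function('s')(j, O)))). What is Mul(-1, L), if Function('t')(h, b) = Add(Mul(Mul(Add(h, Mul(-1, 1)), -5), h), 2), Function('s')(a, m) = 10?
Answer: 8956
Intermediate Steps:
Function('t')(h, b) = Add(2, Mul(h, Add(5, Mul(-5, h)))) (Function('t')(h, b) = Add(Mul(Mul(Add(h, -1), -5), h), 2) = Add(Mul(Mul(Add(-1, h), -5), h), 2) = Add(Mul(Add(5, Mul(-5, h)), h), 2) = Add(Mul(h, Add(5, Mul(-5, h))), 2) = Add(2, Mul(h, Add(5, Mul(-5, h)))))
Function('Z')(O, j) = Add(101, O) (Function('Z')(O, j) = Add(O, Add(111, Mul(-1, 10))) = Add(O, Add(111, -10)) = Add(O, 101) = Add(101, O))
L = -8956 (L = Add(Add(101, 115), -9172) = Add(216, -9172) = -8956)
Mul(-1, L) = Mul(-1, -8956) = 8956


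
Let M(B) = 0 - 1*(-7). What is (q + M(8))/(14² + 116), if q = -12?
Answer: -5/312 ≈ -0.016026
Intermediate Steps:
M(B) = 7 (M(B) = 0 + 7 = 7)
(q + M(8))/(14² + 116) = (-12 + 7)/(14² + 116) = -5/(196 + 116) = -5/312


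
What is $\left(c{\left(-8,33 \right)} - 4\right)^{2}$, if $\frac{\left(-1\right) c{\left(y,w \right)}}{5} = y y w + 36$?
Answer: $115433536$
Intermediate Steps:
$c{\left(y,w \right)} = -180 - 5 w y^{2}$ ($c{\left(y,w \right)} = - 5 \left(y y w + 36\right) = - 5 \left(y^{2} w + 36\right) = - 5 \left(w y^{2} + 36\right) = - 5 \left(36 + w y^{2}\right) = -180 - 5 w y^{2}$)
$\left(c{\left(-8,33 \right)} - 4\right)^{2} = \left(\left(-180 - 165 \left(-8\right)^{2}\right) - 4\right)^{2} = \left(\left(-180 - 165 \cdot 64\right) - 4\right)^{2} = \left(\left(-180 - 10560\right) - 4\right)^{2} = \left(-10740 - 4\right)^{2} = \left(-10744\right)^{2} = 115433536$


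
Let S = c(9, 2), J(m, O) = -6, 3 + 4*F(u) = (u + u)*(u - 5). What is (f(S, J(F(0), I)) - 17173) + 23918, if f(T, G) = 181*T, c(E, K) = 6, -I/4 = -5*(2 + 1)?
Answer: 7831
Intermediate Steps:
I = 60 (I = -(-20)*(2 + 1) = -(-20)*3 = -4*(-15) = 60)
F(u) = -¾ + u*(-5 + u)/2 (F(u) = -¾ + ((u + u)*(u - 5))/4 = -¾ + ((2*u)*(-5 + u))/4 = -¾ + (2*u*(-5 + u))/4 = -¾ + u*(-5 + u)/2)
S = 6
(f(S, J(F(0), I)) - 17173) + 23918 = (181*6 - 17173) + 23918 = (1086 - 17173) + 23918 = -16087 + 23918 = 7831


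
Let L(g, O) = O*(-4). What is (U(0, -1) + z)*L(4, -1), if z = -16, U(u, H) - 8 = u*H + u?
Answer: -32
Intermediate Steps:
U(u, H) = 8 + u + H*u (U(u, H) = 8 + (u*H + u) = 8 + (H*u + u) = 8 + (u + H*u) = 8 + u + H*u)
L(g, O) = -4*O
(U(0, -1) + z)*L(4, -1) = ((8 + 0 - 1*0) - 16)*(-4*(-1)) = ((8 + 0 + 0) - 16)*4 = (8 - 16)*4 = -8*4 = -32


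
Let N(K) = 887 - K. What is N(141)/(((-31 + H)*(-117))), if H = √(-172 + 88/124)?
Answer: 716906/4106817 + 746*I*√18290/1368939 ≈ 0.17456 + 0.073699*I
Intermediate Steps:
H = 3*I*√18290/31 (H = √(-172 + 88*(1/124)) = √(-172 + 22/31) = √(-5310/31) = 3*I*√18290/31 ≈ 13.088*I)
N(141)/(((-31 + H)*(-117))) = (887 - 1*141)/(((-31 + 3*I*√18290/31)*(-117))) = (887 - 141)/(3627 - 351*I*√18290/31) = 746/(3627 - 351*I*√18290/31)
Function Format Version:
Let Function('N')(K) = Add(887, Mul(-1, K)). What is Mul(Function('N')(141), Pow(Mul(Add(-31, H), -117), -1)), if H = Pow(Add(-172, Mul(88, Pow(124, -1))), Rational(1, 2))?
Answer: Add(Rational(716906, 4106817), Mul(Rational(746, 1368939), I, Pow(18290, Rational(1, 2)))) ≈ Add(0.17456, Mul(0.073699, I))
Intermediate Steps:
H = Mul(Rational(3, 31), I, Pow(18290, Rational(1, 2))) (H = Pow(Add(-172, Mul(88, Rational(1, 124))), Rational(1, 2)) = Pow(Add(-172, Rational(22, 31)), Rational(1, 2)) = Pow(Rational(-5310, 31), Rational(1, 2)) = Mul(Rational(3, 31), I, Pow(18290, Rational(1, 2))) ≈ Mul(13.088, I))
Mul(Function('N')(141), Pow(Mul(Add(-31, H), -117), -1)) = Mul(Add(887, Mul(-1, 141)), Pow(Mul(Add(-31, Mul(Rational(3, 31), I, Pow(18290, Rational(1, 2)))), -117), -1)) = Mul(Add(887, -141), Pow(Add(3627, Mul(Rational(-351, 31), I, Pow(18290, Rational(1, 2)))), -1)) = Mul(746, Pow(Add(3627, Mul(Rational(-351, 31), I, Pow(18290, Rational(1, 2)))), -1))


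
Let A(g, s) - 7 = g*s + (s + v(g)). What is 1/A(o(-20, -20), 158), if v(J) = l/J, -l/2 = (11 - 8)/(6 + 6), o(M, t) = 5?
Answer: 10/9549 ≈ 0.0010472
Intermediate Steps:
l = -½ (l = -2*(11 - 8)/(6 + 6) = -6/12 = -2*¼ = -½ ≈ -0.50000)
v(J) = -1/(2*J)
A(g, s) = 7 + s - 1/(2*g) + g*s (A(g, s) = 7 + (g*s + (s - 1/(2*g))) = 7 + (s - 1/(2*g) + g*s) = 7 + s - 1/(2*g) + g*s)
1/A(o(-20, -20), 158) = 1/(7 + 158 - ½/5 + 5*158) = 1/(7 + 158 - ½*⅕ + 790) = 1/(7 + 158 - ⅒ + 790) = 1/(9549/10) = 10/9549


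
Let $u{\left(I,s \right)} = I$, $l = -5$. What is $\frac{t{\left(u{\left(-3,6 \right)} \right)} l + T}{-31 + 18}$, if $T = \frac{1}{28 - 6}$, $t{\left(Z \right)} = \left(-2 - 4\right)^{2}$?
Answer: $\frac{3959}{286} \approx 13.843$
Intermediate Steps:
$t{\left(Z \right)} = 36$ ($t{\left(Z \right)} = \left(-6\right)^{2} = 36$)
$T = \frac{1}{22} \approx 0.045455$
$\frac{t{\left(u{\left(-3,6 \right)} \right)} l + T}{-31 + 18} = \frac{36 \left(-5\right) + \frac{1}{22}}{-31 + 18} = \frac{-180 + \frac{1}{22}}{-13} = \left(- \frac{3959}{22}\right) \left(- \frac{1}{13}\right) = \frac{3959}{286}$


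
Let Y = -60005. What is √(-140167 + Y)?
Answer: 2*I*√50043 ≈ 447.41*I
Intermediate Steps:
√(-140167 + Y) = √(-140167 - 60005) = √(-200172) = 2*I*√50043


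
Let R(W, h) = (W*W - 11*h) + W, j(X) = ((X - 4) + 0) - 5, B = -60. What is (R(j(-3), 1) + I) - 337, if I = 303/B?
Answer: -4421/20 ≈ -221.05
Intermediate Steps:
j(X) = -9 + X (j(X) = ((-4 + X) + 0) - 5 = (-4 + X) - 5 = -9 + X)
R(W, h) = W + W² - 11*h (R(W, h) = (W² - 11*h) + W = W + W² - 11*h)
I = -101/20 (I = 303/(-60) = 303*(-1/60) = -101/20 ≈ -5.0500)
(R(j(-3), 1) + I) - 337 = (((-9 - 3) + (-9 - 3)² - 11*1) - 101/20) - 337 = ((-12 + (-12)² - 11) - 101/20) - 337 = ((-12 + 144 - 11) - 101/20) - 337 = (121 - 101/20) - 337 = 2319/20 - 337 = -4421/20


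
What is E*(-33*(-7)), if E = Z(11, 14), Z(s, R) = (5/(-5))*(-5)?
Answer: 1155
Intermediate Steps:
Z(s, R) = 5 (Z(s, R) = (5*(-⅕))*(-5) = -1*(-5) = 5)
E = 5
E*(-33*(-7)) = 5*(-33*(-7)) = 5*231 = 1155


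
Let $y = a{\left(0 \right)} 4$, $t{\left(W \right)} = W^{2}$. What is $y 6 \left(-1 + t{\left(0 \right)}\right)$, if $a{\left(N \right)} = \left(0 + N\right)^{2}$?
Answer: $0$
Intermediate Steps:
$a{\left(N \right)} = N^{2}$
$y = 0$ ($y = 0^{2} \cdot 4 = 0 \cdot 4 = 0$)
$y 6 \left(-1 + t{\left(0 \right)}\right) = 0 \cdot 6 \left(-1 + 0^{2}\right) = 0 \cdot 6 \left(-1 + 0\right) = 0 \cdot 6 \left(-1\right) = 0 \left(-6\right) = 0$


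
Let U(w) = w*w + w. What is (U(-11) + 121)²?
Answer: 53361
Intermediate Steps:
U(w) = w + w² (U(w) = w² + w = w + w²)
(U(-11) + 121)² = (-11*(1 - 11) + 121)² = (-11*(-10) + 121)² = (110 + 121)² = 231² = 53361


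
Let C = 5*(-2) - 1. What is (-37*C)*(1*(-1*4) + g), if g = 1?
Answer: -1221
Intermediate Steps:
C = -11 (C = -10 - 1 = -11)
(-37*C)*(1*(-1*4) + g) = (-37*(-11))*(1*(-1*4) + 1) = 407*(1*(-4) + 1) = 407*(-4 + 1) = 407*(-3) = -1221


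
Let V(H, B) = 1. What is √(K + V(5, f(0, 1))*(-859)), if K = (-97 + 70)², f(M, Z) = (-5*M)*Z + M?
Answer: I*√130 ≈ 11.402*I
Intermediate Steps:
f(M, Z) = M - 5*M*Z (f(M, Z) = -5*M*Z + M = M - 5*M*Z)
K = 729 (K = (-27)² = 729)
√(K + V(5, f(0, 1))*(-859)) = √(729 + 1*(-859)) = √(729 - 859) = √(-130) = I*√130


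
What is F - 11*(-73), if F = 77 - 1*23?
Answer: 857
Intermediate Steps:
F = 54 (F = 77 - 23 = 54)
F - 11*(-73) = 54 - 11*(-73) = 54 + 803 = 857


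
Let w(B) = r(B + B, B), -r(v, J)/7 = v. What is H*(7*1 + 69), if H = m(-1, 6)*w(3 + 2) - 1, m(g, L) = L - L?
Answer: -76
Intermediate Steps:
r(v, J) = -7*v
m(g, L) = 0
w(B) = -14*B (w(B) = -7*(B + B) = -14*B)
H = -1 (H = 0*(-14*(3 + 2)) - 1 = 0*(-14*5) - 1 = 0*(-70) - 1 = 0 - 1 = -1)
H*(7*1 + 69) = -(7*1 + 69) = -(7 + 69) = -1*76 = -76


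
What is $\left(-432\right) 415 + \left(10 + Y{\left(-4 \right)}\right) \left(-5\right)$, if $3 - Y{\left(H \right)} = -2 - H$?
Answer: $-179335$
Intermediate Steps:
$Y{\left(H \right)} = 5 + H$ ($Y{\left(H \right)} = 3 - \left(-2 - H\right) = 3 + \left(2 + H\right) = 5 + H$)
$\left(-432\right) 415 + \left(10 + Y{\left(-4 \right)}\right) \left(-5\right) = \left(-432\right) 415 + \left(10 + \left(5 - 4\right)\right) \left(-5\right) = -179280 + \left(10 + 1\right) \left(-5\right) = -179280 + 11 \left(-5\right) = -179280 - 55 = -179335$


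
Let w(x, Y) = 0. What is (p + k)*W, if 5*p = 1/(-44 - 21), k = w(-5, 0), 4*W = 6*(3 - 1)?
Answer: -3/325 ≈ -0.0092308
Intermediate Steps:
W = 3 (W = (6*(3 - 1))/4 = (6*2)/4 = (¼)*12 = 3)
k = 0
p = -1/325 (p = 1/(5*(-44 - 21)) = (⅕)/(-65) = (⅕)*(-1/65) = -1/325 ≈ -0.0030769)
(p + k)*W = (-1/325 + 0)*3 = -1/325*3 = -3/325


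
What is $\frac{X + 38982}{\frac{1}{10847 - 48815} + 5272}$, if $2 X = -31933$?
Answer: $\frac{873852504}{200167295} \approx 4.3656$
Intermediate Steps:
$X = - \frac{31933}{2}$ ($X = \frac{1}{2} \left(-31933\right) = - \frac{31933}{2} \approx -15967.0$)
$\frac{X + 38982}{\frac{1}{10847 - 48815} + 5272} = \frac{- \frac{31933}{2} + 38982}{\frac{1}{10847 - 48815} + 5272} = \frac{46031}{2 \left(\frac{1}{-37968} + 5272\right)} = \frac{46031}{2 \left(- \frac{1}{37968} + 5272\right)} = \frac{46031}{2 \cdot \frac{200167295}{37968}} = \frac{46031}{2} \cdot \frac{37968}{200167295} = \frac{873852504}{200167295}$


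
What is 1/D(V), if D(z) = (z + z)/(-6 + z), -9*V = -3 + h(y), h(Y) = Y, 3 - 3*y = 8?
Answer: -37/7 ≈ -5.2857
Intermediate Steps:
y = -5/3 (y = 1 - 1/3*8 = 1 - 8/3 = -5/3 ≈ -1.6667)
V = 14/27 (V = -(-3 - 5/3)/9 = -1/9*(-14/3) = 14/27 ≈ 0.51852)
D(z) = 2*z/(-6 + z) (D(z) = (2*z)/(-6 + z) = 2*z/(-6 + z))
1/D(V) = 1/(2*(14/27)/(-6 + 14/27)) = 1/(2*(14/27)/(-148/27)) = 1/(2*(14/27)*(-27/148)) = 1/(-7/37) = -37/7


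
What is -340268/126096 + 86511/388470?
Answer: -5053134121/2041021380 ≈ -2.4758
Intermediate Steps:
-340268/126096 + 86511/388470 = -340268*1/126096 + 86511*(1/388470) = -85067/31524 + 28837/129490 = -5053134121/2041021380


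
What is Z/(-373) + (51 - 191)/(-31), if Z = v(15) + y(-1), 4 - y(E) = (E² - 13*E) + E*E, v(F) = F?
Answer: 52096/11563 ≈ 4.5054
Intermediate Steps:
y(E) = 4 - 2*E² + 13*E (y(E) = 4 - ((E² - 13*E) + E*E) = 4 - ((E² - 13*E) + E²) = 4 - (-13*E + 2*E²) = 4 + (-2*E² + 13*E) = 4 - 2*E² + 13*E)
Z = 4 (Z = 15 + (4 - 2*(-1)² + 13*(-1)) = 15 + (4 - 2*1 - 13) = 15 + (4 - 2 - 13) = 15 - 11 = 4)
Z/(-373) + (51 - 191)/(-31) = 4/(-373) + (51 - 191)/(-31) = 4*(-1/373) - 140*(-1/31) = -4/373 + 140/31 = 52096/11563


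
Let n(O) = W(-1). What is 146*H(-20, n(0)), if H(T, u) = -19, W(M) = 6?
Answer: -2774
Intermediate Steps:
n(O) = 6
146*H(-20, n(0)) = 146*(-19) = -2774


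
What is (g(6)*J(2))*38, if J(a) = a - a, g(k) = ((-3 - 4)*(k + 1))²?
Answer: 0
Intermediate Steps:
g(k) = (-7 - 7*k)² (g(k) = (-7*(1 + k))² = (-7 - 7*k)²)
J(a) = 0
(g(6)*J(2))*38 = ((49*(1 + 6)²)*0)*38 = ((49*7²)*0)*38 = ((49*49)*0)*38 = (2401*0)*38 = 0*38 = 0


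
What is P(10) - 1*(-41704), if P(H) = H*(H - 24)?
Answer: 41564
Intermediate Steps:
P(H) = H*(-24 + H)
P(10) - 1*(-41704) = 10*(-24 + 10) - 1*(-41704) = 10*(-14) + 41704 = -140 + 41704 = 41564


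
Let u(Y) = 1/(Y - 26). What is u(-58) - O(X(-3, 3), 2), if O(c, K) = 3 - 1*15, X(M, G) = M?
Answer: 1007/84 ≈ 11.988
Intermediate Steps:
u(Y) = 1/(-26 + Y)
O(c, K) = -12 (O(c, K) = 3 - 15 = -12)
u(-58) - O(X(-3, 3), 2) = 1/(-26 - 58) - 1*(-12) = 1/(-84) + 12 = -1/84 + 12 = 1007/84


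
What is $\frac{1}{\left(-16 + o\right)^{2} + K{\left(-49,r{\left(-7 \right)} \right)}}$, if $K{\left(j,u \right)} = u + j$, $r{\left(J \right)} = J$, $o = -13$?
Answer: $\frac{1}{785} \approx 0.0012739$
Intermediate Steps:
$K{\left(j,u \right)} = j + u$
$\frac{1}{\left(-16 + o\right)^{2} + K{\left(-49,r{\left(-7 \right)} \right)}} = \frac{1}{\left(-16 - 13\right)^{2} - 56} = \frac{1}{\left(-29\right)^{2} - 56} = \frac{1}{841 - 56} = \frac{1}{785}$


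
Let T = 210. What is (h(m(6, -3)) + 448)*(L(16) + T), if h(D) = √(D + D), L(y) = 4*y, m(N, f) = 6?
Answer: 122752 + 548*√3 ≈ 1.2370e+5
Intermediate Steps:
h(D) = √2*√D (h(D) = √(2*D) = √2*√D)
(h(m(6, -3)) + 448)*(L(16) + T) = (√2*√6 + 448)*(4*16 + 210) = (2*√3 + 448)*(64 + 210) = (448 + 2*√3)*274 = 122752 + 548*√3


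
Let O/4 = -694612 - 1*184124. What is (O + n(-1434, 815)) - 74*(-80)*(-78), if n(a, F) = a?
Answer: -3978138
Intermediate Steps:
O = -3514944 (O = 4*(-694612 - 1*184124) = 4*(-694612 - 184124) = 4*(-878736) = -3514944)
(O + n(-1434, 815)) - 74*(-80)*(-78) = (-3514944 - 1434) - 74*(-80)*(-78) = -3516378 + 5920*(-78) = -3516378 - 461760 = -3978138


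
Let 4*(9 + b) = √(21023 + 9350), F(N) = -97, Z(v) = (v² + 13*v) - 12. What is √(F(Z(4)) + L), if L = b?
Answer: √(-424 + √30373)/2 ≈ 7.9013*I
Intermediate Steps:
Z(v) = -12 + v² + 13*v
b = -9 + √30373/4 (b = -9 + √(21023 + 9350)/4 = -9 + √30373/4 ≈ 34.570)
L = -9 + √30373/4 ≈ 34.570
√(F(Z(4)) + L) = √(-97 + (-9 + √30373/4)) = √(-106 + √30373/4)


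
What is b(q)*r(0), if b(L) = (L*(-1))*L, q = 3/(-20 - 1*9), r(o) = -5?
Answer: 45/841 ≈ 0.053508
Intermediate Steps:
q = -3/29 (q = 3/(-20 - 9) = 3/(-29) = 3*(-1/29) = -3/29 ≈ -0.10345)
b(L) = -L² (b(L) = (-L)*L = -L²)
b(q)*r(0) = -(-3/29)²*(-5) = -1*9/841*(-5) = -9/841*(-5) = 45/841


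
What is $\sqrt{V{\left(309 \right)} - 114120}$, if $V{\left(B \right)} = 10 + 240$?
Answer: $i \sqrt{113870} \approx 337.45 i$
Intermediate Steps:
$V{\left(B \right)} = 250$
$\sqrt{V{\left(309 \right)} - 114120} = \sqrt{250 - 114120} = \sqrt{-113870} = i \sqrt{113870}$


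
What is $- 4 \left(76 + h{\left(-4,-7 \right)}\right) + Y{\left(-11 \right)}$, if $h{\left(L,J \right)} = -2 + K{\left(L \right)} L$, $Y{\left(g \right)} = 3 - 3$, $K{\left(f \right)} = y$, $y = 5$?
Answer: $-216$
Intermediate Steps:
$K{\left(f \right)} = 5$
$Y{\left(g \right)} = 0$
$h{\left(L,J \right)} = -2 + 5 L$
$- 4 \left(76 + h{\left(-4,-7 \right)}\right) + Y{\left(-11 \right)} = - 4 \left(76 + \left(-2 + 5 \left(-4\right)\right)\right) + 0 = - 4 \left(76 - 22\right) + 0 = \left(-4\right) 54 + 0 = -216 + 0 = -216$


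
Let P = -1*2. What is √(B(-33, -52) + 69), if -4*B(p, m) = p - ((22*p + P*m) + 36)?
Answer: I*√277/2 ≈ 8.3217*I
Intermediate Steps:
P = -2
B(p, m) = 9 - m/2 + 21*p/4 (B(p, m) = -(p - ((22*p - 2*m) + 36))/4 = -(p - ((-2*m + 22*p) + 36))/4 = -(p - (36 - 2*m + 22*p))/4 = -(p + (-36 - 22*p + 2*m))/4 = -(-36 - 21*p + 2*m)/4 = 9 - m/2 + 21*p/4)
√(B(-33, -52) + 69) = √((9 - ½*(-52) + (21/4)*(-33)) + 69) = √((9 + 26 - 693/4) + 69) = √(-553/4 + 69) = √(-277/4) = I*√277/2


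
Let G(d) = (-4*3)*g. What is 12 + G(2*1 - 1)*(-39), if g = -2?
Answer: -924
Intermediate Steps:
G(d) = 24 (G(d) = -4*3*(-2) = -12*(-2) = 24)
12 + G(2*1 - 1)*(-39) = 12 + 24*(-39) = 12 - 936 = -924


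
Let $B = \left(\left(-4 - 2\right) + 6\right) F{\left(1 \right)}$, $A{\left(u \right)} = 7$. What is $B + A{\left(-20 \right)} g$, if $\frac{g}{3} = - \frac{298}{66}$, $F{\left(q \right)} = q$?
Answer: $- \frac{1043}{11} \approx -94.818$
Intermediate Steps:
$g = - \frac{149}{11}$ ($g = 3 \left(- \frac{298}{66}\right) = 3 \left(\left(-298\right) \frac{1}{66}\right) = 3 \left(- \frac{149}{33}\right) = - \frac{149}{11} \approx -13.545$)
$B = 0$ ($B = \left(\left(-4 - 2\right) + 6\right) 1 = \left(-6 + 6\right) 1 = 0 \cdot 1 = 0$)
$B + A{\left(-20 \right)} g = 0 + 7 \left(- \frac{149}{11}\right) = 0 - \frac{1043}{11} = - \frac{1043}{11}$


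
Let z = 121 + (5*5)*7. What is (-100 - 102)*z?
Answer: -59792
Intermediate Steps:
z = 296 (z = 121 + 25*7 = 121 + 175 = 296)
(-100 - 102)*z = (-100 - 102)*296 = -202*296 = -59792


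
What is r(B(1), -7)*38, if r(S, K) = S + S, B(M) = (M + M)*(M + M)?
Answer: 304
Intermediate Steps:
B(M) = 4*M² (B(M) = (2*M)*(2*M) = 4*M²)
r(S, K) = 2*S
r(B(1), -7)*38 = (2*(4*1²))*38 = (2*(4*1))*38 = (2*4)*38 = 8*38 = 304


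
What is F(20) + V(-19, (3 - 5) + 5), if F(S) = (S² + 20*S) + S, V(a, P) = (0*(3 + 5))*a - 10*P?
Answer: 790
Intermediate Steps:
V(a, P) = -10*P (V(a, P) = (0*8)*a - 10*P = 0*a - 10*P = 0 - 10*P = -10*P)
F(S) = S² + 21*S
F(20) + V(-19, (3 - 5) + 5) = 20*(21 + 20) - 10*((3 - 5) + 5) = 20*41 - 10*(-2 + 5) = 820 - 10*3 = 820 - 30 = 790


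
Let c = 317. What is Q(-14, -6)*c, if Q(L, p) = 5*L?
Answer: -22190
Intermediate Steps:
Q(-14, -6)*c = (5*(-14))*317 = -70*317 = -22190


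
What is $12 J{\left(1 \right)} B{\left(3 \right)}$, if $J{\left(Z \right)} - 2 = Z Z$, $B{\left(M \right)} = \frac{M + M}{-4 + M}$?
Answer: $-216$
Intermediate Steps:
$B{\left(M \right)} = \frac{2 M}{-4 + M}$
$J{\left(Z \right)} = 2 + Z^{2}$ ($J{\left(Z \right)} = 2 + Z Z = 2 + Z^{2}$)
$12 J{\left(1 \right)} B{\left(3 \right)} = 12 \left(2 + 1^{2}\right) 2 \cdot 3 \frac{1}{-4 + 3} = 12 \left(2 + 1\right) 2 \cdot 3 \frac{1}{-1} = 12 \cdot 3 \cdot 2 \cdot 3 \left(-1\right) = 36 \left(-6\right) = -216$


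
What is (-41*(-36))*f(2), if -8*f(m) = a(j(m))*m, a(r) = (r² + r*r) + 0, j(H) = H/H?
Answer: -738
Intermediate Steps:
j(H) = 1
a(r) = 2*r² (a(r) = (r² + r²) + 0 = 2*r² + 0 = 2*r²)
f(m) = -m/4 (f(m) = -2*1²*m/8 = -2*1*m/8 = -m/4)
(-41*(-36))*f(2) = (-41*(-36))*(-¼*2) = 1476*(-½) = -738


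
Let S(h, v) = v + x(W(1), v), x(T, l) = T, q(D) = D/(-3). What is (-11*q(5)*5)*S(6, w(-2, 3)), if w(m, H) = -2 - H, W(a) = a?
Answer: -1100/3 ≈ -366.67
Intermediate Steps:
q(D) = -D/3 (q(D) = D*(-⅓) = -D/3)
S(h, v) = 1 + v (S(h, v) = v + 1 = 1 + v)
(-11*q(5)*5)*S(6, w(-2, 3)) = (-(-11)*5/3*5)*(1 + (-2 - 1*3)) = (-11*(-5/3)*5)*(1 + (-2 - 3)) = ((55/3)*5)*(1 - 5) = (275/3)*(-4) = -1100/3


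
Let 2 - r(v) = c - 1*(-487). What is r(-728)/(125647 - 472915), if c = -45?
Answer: 110/86817 ≈ 0.0012670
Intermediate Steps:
r(v) = -440 (r(v) = 2 - (-45 - 1*(-487)) = 2 - (-45 + 487) = 2 - 1*442 = 2 - 442 = -440)
r(-728)/(125647 - 472915) = -440/(125647 - 472915) = -440/(-347268) = -440*(-1/347268) = 110/86817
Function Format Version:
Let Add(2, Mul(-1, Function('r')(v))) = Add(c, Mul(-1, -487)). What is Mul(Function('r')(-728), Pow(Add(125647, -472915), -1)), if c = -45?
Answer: Rational(110, 86817) ≈ 0.0012670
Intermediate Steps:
Function('r')(v) = -440 (Function('r')(v) = Add(2, Mul(-1, Add(-45, Mul(-1, -487)))) = Add(2, Mul(-1, Add(-45, 487))) = Add(2, Mul(-1, 442)) = Add(2, -442) = -440)
Mul(Function('r')(-728), Pow(Add(125647, -472915), -1)) = Mul(-440, Pow(Add(125647, -472915), -1)) = Mul(-440, Pow(-347268, -1)) = Mul(-440, Rational(-1, 347268)) = Rational(110, 86817)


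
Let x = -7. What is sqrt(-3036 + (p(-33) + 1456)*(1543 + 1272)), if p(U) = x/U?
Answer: sqrt(4460763021)/33 ≈ 2023.9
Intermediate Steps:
p(U) = -7/U
sqrt(-3036 + (p(-33) + 1456)*(1543 + 1272)) = sqrt(-3036 + (-7/(-33) + 1456)*(1543 + 1272)) = sqrt(-3036 + (-7*(-1/33) + 1456)*2815) = sqrt(-3036 + (7/33 + 1456)*2815) = sqrt(-3036 + (48055/33)*2815) = sqrt(-3036 + 135274825/33) = sqrt(135174637/33) = sqrt(4460763021)/33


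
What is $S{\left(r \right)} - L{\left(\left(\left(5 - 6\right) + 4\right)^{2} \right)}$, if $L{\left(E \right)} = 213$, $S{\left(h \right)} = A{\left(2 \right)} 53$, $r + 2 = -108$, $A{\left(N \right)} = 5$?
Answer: $52$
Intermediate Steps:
$r = -110$ ($r = -2 - 108 = -110$)
$S{\left(h \right)} = 265$ ($S{\left(h \right)} = 5 \cdot 53 = 265$)
$S{\left(r \right)} - L{\left(\left(\left(5 - 6\right) + 4\right)^{2} \right)} = 265 - 213 = 52$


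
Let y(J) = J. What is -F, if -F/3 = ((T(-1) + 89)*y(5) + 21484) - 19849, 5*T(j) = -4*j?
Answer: 6252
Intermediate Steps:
T(j) = -4*j/5 (T(j) = (-4*j)/5 = -4*j/5)
F = -6252 (F = -3*(((-⅘*(-1) + 89)*5 + 21484) - 19849) = -3*(((⅘ + 89)*5 + 21484) - 19849) = -3*(((449/5)*5 + 21484) - 19849) = -3*((449 + 21484) - 19849) = -3*(21933 - 19849) = -3*2084 = -6252)
-F = -1*(-6252) = 6252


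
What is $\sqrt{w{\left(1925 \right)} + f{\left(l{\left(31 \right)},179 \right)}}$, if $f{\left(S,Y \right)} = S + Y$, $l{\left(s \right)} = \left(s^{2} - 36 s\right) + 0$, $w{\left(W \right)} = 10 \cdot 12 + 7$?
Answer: $\sqrt{151} \approx 12.288$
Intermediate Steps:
$w{\left(W \right)} = 127$ ($w{\left(W \right)} = 120 + 7 = 127$)
$l{\left(s \right)} = s^{2} - 36 s$
$\sqrt{w{\left(1925 \right)} + f{\left(l{\left(31 \right)},179 \right)}} = \sqrt{127 + \left(31 \left(-36 + 31\right) + 179\right)} = \sqrt{127 + \left(31 \left(-5\right) + 179\right)} = \sqrt{127 + \left(-155 + 179\right)} = \sqrt{127 + 24} = \sqrt{151}$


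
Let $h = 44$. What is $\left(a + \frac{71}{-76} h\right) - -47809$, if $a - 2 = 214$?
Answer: $\frac{911694}{19} \approx 47984.0$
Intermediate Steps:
$a = 216$ ($a = 2 + 214 = 216$)
$\left(a + \frac{71}{-76} h\right) - -47809 = \left(216 + \frac{71}{-76} \cdot 44\right) - -47809 = \left(216 + 71 \left(- \frac{1}{76}\right) 44\right) + 47809 = \left(216 - \frac{781}{19}\right) + 47809 = \frac{3323}{19} + 47809 = \frac{911694}{19}$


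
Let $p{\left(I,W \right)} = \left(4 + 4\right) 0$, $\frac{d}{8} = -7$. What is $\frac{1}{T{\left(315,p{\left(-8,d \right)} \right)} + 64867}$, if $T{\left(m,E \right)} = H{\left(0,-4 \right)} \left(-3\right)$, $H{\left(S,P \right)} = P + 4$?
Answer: $\frac{1}{64867} \approx 1.5416 \cdot 10^{-5}$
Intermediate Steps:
$H{\left(S,P \right)} = 4 + P$
$d = -56$ ($d = 8 \left(-7\right) = -56$)
$p{\left(I,W \right)} = 0$ ($p{\left(I,W \right)} = 8 \cdot 0 = 0$)
$T{\left(m,E \right)} = 0$ ($T{\left(m,E \right)} = \left(4 - 4\right) \left(-3\right) = 0 \left(-3\right) = 0$)
$\frac{1}{T{\left(315,p{\left(-8,d \right)} \right)} + 64867} = \frac{1}{0 + 64867} = \frac{1}{64867}$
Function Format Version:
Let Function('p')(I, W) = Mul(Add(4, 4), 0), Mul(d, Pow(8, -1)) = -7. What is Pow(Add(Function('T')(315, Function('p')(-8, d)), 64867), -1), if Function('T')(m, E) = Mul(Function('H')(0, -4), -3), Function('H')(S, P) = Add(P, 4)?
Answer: Rational(1, 64867) ≈ 1.5416e-5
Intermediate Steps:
Function('H')(S, P) = Add(4, P)
d = -56 (d = Mul(8, -7) = -56)
Function('p')(I, W) = 0 (Function('p')(I, W) = Mul(8, 0) = 0)
Function('T')(m, E) = 0 (Function('T')(m, E) = Mul(Add(4, -4), -3) = Mul(0, -3) = 0)
Pow(Add(Function('T')(315, Function('p')(-8, d)), 64867), -1) = Pow(Add(0, 64867), -1) = Pow(64867, -1) = Rational(1, 64867)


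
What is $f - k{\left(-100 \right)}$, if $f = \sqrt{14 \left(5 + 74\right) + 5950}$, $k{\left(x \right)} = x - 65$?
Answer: $249$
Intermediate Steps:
$k{\left(x \right)} = -65 + x$
$f = 84$ ($f = \sqrt{14 \cdot 79 + 5950} = \sqrt{1106 + 5950} = \sqrt{7056} = 84$)
$f - k{\left(-100 \right)} = 84 - \left(-65 - 100\right) = 84 - -165 = 84 + 165 = 249$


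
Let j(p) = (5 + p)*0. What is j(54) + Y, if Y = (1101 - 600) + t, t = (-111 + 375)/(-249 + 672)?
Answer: 70729/141 ≈ 501.62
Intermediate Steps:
j(p) = 0
t = 88/141 (t = 264/423 = 264*(1/423) = 88/141 ≈ 0.62411)
Y = 70729/141 (Y = (1101 - 600) + 88/141 = 501 + 88/141 = 70729/141 ≈ 501.62)
j(54) + Y = 0 + 70729/141 = 70729/141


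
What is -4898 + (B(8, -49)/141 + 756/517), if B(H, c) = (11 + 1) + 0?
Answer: -2531466/517 ≈ -4896.5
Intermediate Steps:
B(H, c) = 12 (B(H, c) = 12 + 0 = 12)
-4898 + (B(8, -49)/141 + 756/517) = -4898 + (12/141 + 756/517) = -4898 + (12*(1/141) + 756*(1/517)) = -4898 + (4/47 + 756/517) = -4898 + 800/517 = -2531466/517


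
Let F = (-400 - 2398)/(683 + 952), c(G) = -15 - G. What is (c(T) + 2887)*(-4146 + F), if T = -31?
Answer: -19686717724/1635 ≈ -1.2041e+7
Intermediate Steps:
F = -2798/1635 ≈ -1.7113
(c(T) + 2887)*(-4146 + F) = ((-15 - 1*(-31)) + 2887)*(-4146 - 2798/1635) = ((-15 + 31) + 2887)*(-6781508/1635) = (16 + 2887)*(-6781508/1635) = 2903*(-6781508/1635) = -19686717724/1635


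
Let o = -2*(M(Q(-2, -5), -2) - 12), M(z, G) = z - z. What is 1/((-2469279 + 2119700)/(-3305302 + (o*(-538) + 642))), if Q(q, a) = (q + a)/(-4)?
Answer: 3317572/349579 ≈ 9.4902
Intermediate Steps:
Q(q, a) = -a/4 - q/4 (Q(q, a) = (a + q)*(-¼) = -a/4 - q/4)
M(z, G) = 0
o = 24 (o = -2*(0 - 12) = -2*(-12) = 24)
1/((-2469279 + 2119700)/(-3305302 + (o*(-538) + 642))) = 1/((-2469279 + 2119700)/(-3305302 + (24*(-538) + 642))) = 1/(-349579/(-3305302 + (-12912 + 642))) = 1/(-349579/(-3305302 - 12270)) = 1/(-349579/(-3317572)) = 1/(-349579*(-1/3317572)) = 1/(349579/3317572) = 3317572/349579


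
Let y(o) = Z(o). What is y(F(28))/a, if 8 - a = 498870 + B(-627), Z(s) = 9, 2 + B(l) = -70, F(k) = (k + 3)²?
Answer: -9/498790 ≈ -1.8044e-5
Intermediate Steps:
F(k) = (3 + k)²
B(l) = -72 (B(l) = -2 - 70 = -72)
y(o) = 9
a = -498790 (a = 8 - (498870 - 72) = 8 - 1*498798 = 8 - 498798 = -498790)
y(F(28))/a = 9/(-498790) = 9*(-1/498790) = -9/498790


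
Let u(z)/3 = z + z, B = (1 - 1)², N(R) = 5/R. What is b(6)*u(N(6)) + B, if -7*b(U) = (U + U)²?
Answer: -720/7 ≈ -102.86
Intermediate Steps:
b(U) = -4*U²/7 (b(U) = -(U + U)²/7 = -4*U²/7)
B = 0 (B = 0² = 0)
u(z) = 6*z (u(z) = 3*(z + z) = 3*(2*z) = 6*z)
b(6)*u(N(6)) + B = (-4/7*6²)*(6*(5/6)) + 0 = (-4/7*36)*(6*(5*(⅙))) + 0 = -864*5/(7*6) + 0 = -144/7*5 + 0 = -720/7 + 0 = -720/7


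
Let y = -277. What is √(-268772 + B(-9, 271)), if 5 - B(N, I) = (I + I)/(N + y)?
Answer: I*√5495977630/143 ≈ 518.43*I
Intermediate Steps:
B(N, I) = 5 - 2*I/(-277 + N) (B(N, I) = 5 - (I + I)/(N - 277) = 5 - 2*I/(-277 + N))
√(-268772 + B(-9, 271)) = √(-268772 + (-1385 - 2*271 + 5*(-9))/(-277 - 9)) = √(-268772 + (-1385 - 542 - 45)/(-286)) = √(-268772 - 1/286*(-1972)) = √(-268772 + 986/143) = √(-38433410/143) = I*√5495977630/143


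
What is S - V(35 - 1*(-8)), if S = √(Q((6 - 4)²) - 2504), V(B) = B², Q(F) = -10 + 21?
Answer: -1849 + 3*I*√277 ≈ -1849.0 + 49.93*I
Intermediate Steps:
Q(F) = 11
S = 3*I*√277 (S = √(11 - 2504) = √(-2493) = 3*I*√277 ≈ 49.93*I)
S - V(35 - 1*(-8)) = 3*I*√277 - (35 - 1*(-8))² = 3*I*√277 - (35 + 8)² = 3*I*√277 - 1*43² = 3*I*√277 - 1*1849 = 3*I*√277 - 1849 = -1849 + 3*I*√277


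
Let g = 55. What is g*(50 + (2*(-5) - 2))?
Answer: 2090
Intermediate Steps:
g*(50 + (2*(-5) - 2)) = 55*(50 + (2*(-5) - 2)) = 55*(50 + (-10 - 2)) = 55*(50 - 12) = 55*38 = 2090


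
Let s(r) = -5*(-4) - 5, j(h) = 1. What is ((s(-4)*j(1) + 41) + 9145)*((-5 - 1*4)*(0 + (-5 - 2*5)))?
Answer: 1242135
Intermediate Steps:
s(r) = 15 (s(r) = 20 - 5 = 15)
((s(-4)*j(1) + 41) + 9145)*((-5 - 1*4)*(0 + (-5 - 2*5))) = ((15*1 + 41) + 9145)*((-5 - 1*4)*(0 + (-5 - 2*5))) = ((15 + 41) + 9145)*((-5 - 4)*(0 + (-5 - 10))) = (56 + 9145)*(-9*(0 - 15)) = 9201*(-9*(-15)) = 9201*135 = 1242135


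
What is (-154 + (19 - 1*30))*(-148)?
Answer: 24420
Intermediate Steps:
(-154 + (19 - 1*30))*(-148) = (-154 + (19 - 30))*(-148) = (-154 - 11)*(-148) = -165*(-148) = 24420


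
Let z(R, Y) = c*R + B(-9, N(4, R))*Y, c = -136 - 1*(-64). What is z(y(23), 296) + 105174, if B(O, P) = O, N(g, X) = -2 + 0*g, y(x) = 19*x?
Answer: 71046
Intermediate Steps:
N(g, X) = -2 (N(g, X) = -2 + 0 = -2)
c = -72 (c = -136 + 64 = -72)
z(R, Y) = -72*R - 9*Y
z(y(23), 296) + 105174 = (-1368*23 - 9*296) + 105174 = (-72*437 - 2664) + 105174 = (-31464 - 2664) + 105174 = -34128 + 105174 = 71046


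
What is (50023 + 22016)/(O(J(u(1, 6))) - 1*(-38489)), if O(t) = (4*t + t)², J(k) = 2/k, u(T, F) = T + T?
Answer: 24013/12838 ≈ 1.8705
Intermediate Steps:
u(T, F) = 2*T
O(t) = 25*t² (O(t) = (5*t)² = 25*t²)
(50023 + 22016)/(O(J(u(1, 6))) - 1*(-38489)) = (50023 + 22016)/(25*(2/((2*1)))² - 1*(-38489)) = 72039/(25*(2/2)² + 38489) = 72039/(25*(2*(½))² + 38489) = 72039/(25*1² + 38489) = 72039/(25*1 + 38489) = 72039/(25 + 38489) = 72039/38514 = 72039*(1/38514) = 24013/12838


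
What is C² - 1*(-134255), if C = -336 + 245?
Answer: 142536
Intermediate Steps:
C = -91
C² - 1*(-134255) = (-91)² - 1*(-134255) = 8281 + 134255 = 142536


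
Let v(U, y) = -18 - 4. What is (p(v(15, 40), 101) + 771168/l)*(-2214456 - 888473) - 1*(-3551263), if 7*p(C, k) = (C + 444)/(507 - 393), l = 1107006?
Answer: -18493201039370/73615899 ≈ -2.5121e+5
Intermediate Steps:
v(U, y) = -22
p(C, k) = 74/133 + C/798 (p(C, k) = ((C + 444)/(507 - 393))/7 = ((444 + C)/114)/7 = ((444 + C)*(1/114))/7 = (74/19 + C/114)/7 = 74/133 + C/798)
(p(v(15, 40), 101) + 771168/l)*(-2214456 - 888473) - 1*(-3551263) = ((74/133 + (1/798)*(-22)) + 771168/1107006)*(-2214456 - 888473) - 1*(-3551263) = ((74/133 - 11/399) + 771168*(1/1107006))*(-3102929) + 3551263 = (211/399 + 128528/184501)*(-3102929) + 3551263 = (90212383/73615899)*(-3102929) + 3551263 = -279922619369807/73615899 + 3551263 = -18493201039370/73615899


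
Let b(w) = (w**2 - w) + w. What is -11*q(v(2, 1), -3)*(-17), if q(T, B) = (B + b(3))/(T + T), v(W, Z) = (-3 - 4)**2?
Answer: 561/49 ≈ 11.449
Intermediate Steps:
b(w) = w**2
v(W, Z) = 49 (v(W, Z) = (-7)**2 = 49)
q(T, B) = (9 + B)/(2*T) (q(T, B) = (B + 3**2)/(T + T) = (B + 9)/((2*T)) = (9 + B)*(1/(2*T)) = (9 + B)/(2*T))
-11*q(v(2, 1), -3)*(-17) = -11*(9 - 3)/(2*49)*(-17) = -11*6/(2*49)*(-17) = -11*3/49*(-17) = -33/49*(-17) = 561/49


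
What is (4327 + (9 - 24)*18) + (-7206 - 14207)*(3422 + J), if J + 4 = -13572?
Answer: 217431659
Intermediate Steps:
J = -13576 (J = -4 - 13572 = -13576)
(4327 + (9 - 24)*18) + (-7206 - 14207)*(3422 + J) = (4327 + (9 - 24)*18) + (-7206 - 14207)*(3422 - 13576) = (4327 - 15*18) - 21413*(-10154) = (4327 - 270) + 217427602 = 4057 + 217427602 = 217431659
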